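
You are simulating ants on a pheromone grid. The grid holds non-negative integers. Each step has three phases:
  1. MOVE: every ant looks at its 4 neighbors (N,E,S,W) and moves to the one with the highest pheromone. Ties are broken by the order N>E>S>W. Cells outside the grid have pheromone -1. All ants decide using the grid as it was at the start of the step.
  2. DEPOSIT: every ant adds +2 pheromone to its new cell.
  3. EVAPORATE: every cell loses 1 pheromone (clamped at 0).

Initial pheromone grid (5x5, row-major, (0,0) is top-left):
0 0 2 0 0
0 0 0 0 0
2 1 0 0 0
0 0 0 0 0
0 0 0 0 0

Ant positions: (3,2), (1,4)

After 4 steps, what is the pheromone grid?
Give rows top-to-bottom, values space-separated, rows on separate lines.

After step 1: ants at (2,2),(0,4)
  0 0 1 0 1
  0 0 0 0 0
  1 0 1 0 0
  0 0 0 0 0
  0 0 0 0 0
After step 2: ants at (1,2),(1,4)
  0 0 0 0 0
  0 0 1 0 1
  0 0 0 0 0
  0 0 0 0 0
  0 0 0 0 0
After step 3: ants at (0,2),(0,4)
  0 0 1 0 1
  0 0 0 0 0
  0 0 0 0 0
  0 0 0 0 0
  0 0 0 0 0
After step 4: ants at (0,3),(1,4)
  0 0 0 1 0
  0 0 0 0 1
  0 0 0 0 0
  0 0 0 0 0
  0 0 0 0 0

0 0 0 1 0
0 0 0 0 1
0 0 0 0 0
0 0 0 0 0
0 0 0 0 0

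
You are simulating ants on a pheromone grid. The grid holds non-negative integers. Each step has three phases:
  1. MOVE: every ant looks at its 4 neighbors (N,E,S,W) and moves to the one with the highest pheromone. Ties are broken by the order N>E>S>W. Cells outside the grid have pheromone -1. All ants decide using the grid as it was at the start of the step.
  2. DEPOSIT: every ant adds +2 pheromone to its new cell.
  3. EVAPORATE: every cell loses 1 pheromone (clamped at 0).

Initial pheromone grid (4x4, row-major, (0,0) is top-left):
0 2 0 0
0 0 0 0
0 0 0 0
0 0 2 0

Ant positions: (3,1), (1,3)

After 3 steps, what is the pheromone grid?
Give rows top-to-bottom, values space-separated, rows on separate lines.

After step 1: ants at (3,2),(0,3)
  0 1 0 1
  0 0 0 0
  0 0 0 0
  0 0 3 0
After step 2: ants at (2,2),(1,3)
  0 0 0 0
  0 0 0 1
  0 0 1 0
  0 0 2 0
After step 3: ants at (3,2),(0,3)
  0 0 0 1
  0 0 0 0
  0 0 0 0
  0 0 3 0

0 0 0 1
0 0 0 0
0 0 0 0
0 0 3 0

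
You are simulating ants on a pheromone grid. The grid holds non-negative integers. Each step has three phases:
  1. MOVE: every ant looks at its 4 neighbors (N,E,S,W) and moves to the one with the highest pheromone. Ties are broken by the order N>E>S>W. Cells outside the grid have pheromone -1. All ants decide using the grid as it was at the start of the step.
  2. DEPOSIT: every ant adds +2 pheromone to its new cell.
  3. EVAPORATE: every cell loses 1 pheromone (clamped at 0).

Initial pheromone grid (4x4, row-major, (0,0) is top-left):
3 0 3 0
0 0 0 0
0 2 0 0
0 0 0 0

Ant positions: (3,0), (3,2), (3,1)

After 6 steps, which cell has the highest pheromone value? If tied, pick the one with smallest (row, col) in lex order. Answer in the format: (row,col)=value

Step 1: ant0:(3,0)->N->(2,0) | ant1:(3,2)->N->(2,2) | ant2:(3,1)->N->(2,1)
  grid max=3 at (2,1)
Step 2: ant0:(2,0)->E->(2,1) | ant1:(2,2)->W->(2,1) | ant2:(2,1)->E->(2,2)
  grid max=6 at (2,1)
Step 3: ant0:(2,1)->E->(2,2) | ant1:(2,1)->E->(2,2) | ant2:(2,2)->W->(2,1)
  grid max=7 at (2,1)
Step 4: ant0:(2,2)->W->(2,1) | ant1:(2,2)->W->(2,1) | ant2:(2,1)->E->(2,2)
  grid max=10 at (2,1)
Step 5: ant0:(2,1)->E->(2,2) | ant1:(2,1)->E->(2,2) | ant2:(2,2)->W->(2,1)
  grid max=11 at (2,1)
Step 6: ant0:(2,2)->W->(2,1) | ant1:(2,2)->W->(2,1) | ant2:(2,1)->E->(2,2)
  grid max=14 at (2,1)
Final grid:
  0 0 0 0
  0 0 0 0
  0 14 10 0
  0 0 0 0
Max pheromone 14 at (2,1)

Answer: (2,1)=14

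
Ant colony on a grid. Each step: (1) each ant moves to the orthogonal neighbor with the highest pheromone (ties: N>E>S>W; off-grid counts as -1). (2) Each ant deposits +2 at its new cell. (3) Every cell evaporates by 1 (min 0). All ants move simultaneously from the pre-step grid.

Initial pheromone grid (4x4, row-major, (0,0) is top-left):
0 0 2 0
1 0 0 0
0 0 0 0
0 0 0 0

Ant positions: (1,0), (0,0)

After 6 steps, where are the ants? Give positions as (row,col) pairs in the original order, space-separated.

Step 1: ant0:(1,0)->N->(0,0) | ant1:(0,0)->S->(1,0)
  grid max=2 at (1,0)
Step 2: ant0:(0,0)->S->(1,0) | ant1:(1,0)->N->(0,0)
  grid max=3 at (1,0)
Step 3: ant0:(1,0)->N->(0,0) | ant1:(0,0)->S->(1,0)
  grid max=4 at (1,0)
Step 4: ant0:(0,0)->S->(1,0) | ant1:(1,0)->N->(0,0)
  grid max=5 at (1,0)
Step 5: ant0:(1,0)->N->(0,0) | ant1:(0,0)->S->(1,0)
  grid max=6 at (1,0)
Step 6: ant0:(0,0)->S->(1,0) | ant1:(1,0)->N->(0,0)
  grid max=7 at (1,0)

(1,0) (0,0)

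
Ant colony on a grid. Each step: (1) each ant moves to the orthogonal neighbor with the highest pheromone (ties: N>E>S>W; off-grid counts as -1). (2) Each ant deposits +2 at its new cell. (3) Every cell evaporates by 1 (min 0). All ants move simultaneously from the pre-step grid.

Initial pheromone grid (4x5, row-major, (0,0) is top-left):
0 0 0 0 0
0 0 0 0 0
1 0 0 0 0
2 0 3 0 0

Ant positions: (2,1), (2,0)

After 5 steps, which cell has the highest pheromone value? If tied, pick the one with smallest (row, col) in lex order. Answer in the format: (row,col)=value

Answer: (3,0)=7

Derivation:
Step 1: ant0:(2,1)->W->(2,0) | ant1:(2,0)->S->(3,0)
  grid max=3 at (3,0)
Step 2: ant0:(2,0)->S->(3,0) | ant1:(3,0)->N->(2,0)
  grid max=4 at (3,0)
Step 3: ant0:(3,0)->N->(2,0) | ant1:(2,0)->S->(3,0)
  grid max=5 at (3,0)
Step 4: ant0:(2,0)->S->(3,0) | ant1:(3,0)->N->(2,0)
  grid max=6 at (3,0)
Step 5: ant0:(3,0)->N->(2,0) | ant1:(2,0)->S->(3,0)
  grid max=7 at (3,0)
Final grid:
  0 0 0 0 0
  0 0 0 0 0
  6 0 0 0 0
  7 0 0 0 0
Max pheromone 7 at (3,0)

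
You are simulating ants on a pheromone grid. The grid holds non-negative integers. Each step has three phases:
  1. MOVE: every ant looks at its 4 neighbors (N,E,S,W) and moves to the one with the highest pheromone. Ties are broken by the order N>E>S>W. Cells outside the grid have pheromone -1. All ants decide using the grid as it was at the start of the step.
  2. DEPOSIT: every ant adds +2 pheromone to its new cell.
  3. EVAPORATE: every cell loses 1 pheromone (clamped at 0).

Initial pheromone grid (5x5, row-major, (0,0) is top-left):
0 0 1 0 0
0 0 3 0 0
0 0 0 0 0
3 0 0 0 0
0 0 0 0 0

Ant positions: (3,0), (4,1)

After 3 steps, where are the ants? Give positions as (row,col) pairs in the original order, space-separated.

Step 1: ant0:(3,0)->N->(2,0) | ant1:(4,1)->N->(3,1)
  grid max=2 at (1,2)
Step 2: ant0:(2,0)->S->(3,0) | ant1:(3,1)->W->(3,0)
  grid max=5 at (3,0)
Step 3: ant0:(3,0)->N->(2,0) | ant1:(3,0)->N->(2,0)
  grid max=4 at (3,0)

(2,0) (2,0)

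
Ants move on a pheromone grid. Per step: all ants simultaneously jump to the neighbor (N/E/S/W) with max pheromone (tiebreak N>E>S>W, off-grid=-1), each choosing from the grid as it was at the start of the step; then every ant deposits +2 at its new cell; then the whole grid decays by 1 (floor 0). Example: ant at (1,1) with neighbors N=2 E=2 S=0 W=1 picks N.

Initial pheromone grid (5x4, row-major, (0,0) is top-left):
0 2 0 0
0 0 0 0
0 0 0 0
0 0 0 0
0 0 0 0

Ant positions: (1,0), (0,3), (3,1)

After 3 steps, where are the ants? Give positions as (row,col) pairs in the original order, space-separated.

Step 1: ant0:(1,0)->N->(0,0) | ant1:(0,3)->S->(1,3) | ant2:(3,1)->N->(2,1)
  grid max=1 at (0,0)
Step 2: ant0:(0,0)->E->(0,1) | ant1:(1,3)->N->(0,3) | ant2:(2,1)->N->(1,1)
  grid max=2 at (0,1)
Step 3: ant0:(0,1)->S->(1,1) | ant1:(0,3)->S->(1,3) | ant2:(1,1)->N->(0,1)
  grid max=3 at (0,1)

(1,1) (1,3) (0,1)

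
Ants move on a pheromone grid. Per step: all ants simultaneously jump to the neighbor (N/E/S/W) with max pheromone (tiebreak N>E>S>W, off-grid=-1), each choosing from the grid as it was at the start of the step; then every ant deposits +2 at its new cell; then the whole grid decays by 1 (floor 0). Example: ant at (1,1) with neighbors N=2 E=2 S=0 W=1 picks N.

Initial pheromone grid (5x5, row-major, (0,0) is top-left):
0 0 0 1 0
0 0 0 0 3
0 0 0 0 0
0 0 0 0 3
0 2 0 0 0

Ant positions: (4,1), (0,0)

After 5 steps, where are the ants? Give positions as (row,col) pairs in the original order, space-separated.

Step 1: ant0:(4,1)->N->(3,1) | ant1:(0,0)->E->(0,1)
  grid max=2 at (1,4)
Step 2: ant0:(3,1)->S->(4,1) | ant1:(0,1)->E->(0,2)
  grid max=2 at (4,1)
Step 3: ant0:(4,1)->N->(3,1) | ant1:(0,2)->E->(0,3)
  grid max=1 at (0,3)
Step 4: ant0:(3,1)->S->(4,1) | ant1:(0,3)->E->(0,4)
  grid max=2 at (4,1)
Step 5: ant0:(4,1)->N->(3,1) | ant1:(0,4)->S->(1,4)
  grid max=1 at (1,4)

(3,1) (1,4)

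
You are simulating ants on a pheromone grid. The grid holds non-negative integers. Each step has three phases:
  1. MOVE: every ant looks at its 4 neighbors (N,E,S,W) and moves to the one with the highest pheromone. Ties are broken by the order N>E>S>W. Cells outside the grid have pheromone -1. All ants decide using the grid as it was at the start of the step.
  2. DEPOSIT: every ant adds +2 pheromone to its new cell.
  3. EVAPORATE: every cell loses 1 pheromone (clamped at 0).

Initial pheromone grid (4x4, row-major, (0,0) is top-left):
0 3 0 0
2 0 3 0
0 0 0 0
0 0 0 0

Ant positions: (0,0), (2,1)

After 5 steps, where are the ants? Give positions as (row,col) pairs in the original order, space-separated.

Step 1: ant0:(0,0)->E->(0,1) | ant1:(2,1)->N->(1,1)
  grid max=4 at (0,1)
Step 2: ant0:(0,1)->S->(1,1) | ant1:(1,1)->N->(0,1)
  grid max=5 at (0,1)
Step 3: ant0:(1,1)->N->(0,1) | ant1:(0,1)->S->(1,1)
  grid max=6 at (0,1)
Step 4: ant0:(0,1)->S->(1,1) | ant1:(1,1)->N->(0,1)
  grid max=7 at (0,1)
Step 5: ant0:(1,1)->N->(0,1) | ant1:(0,1)->S->(1,1)
  grid max=8 at (0,1)

(0,1) (1,1)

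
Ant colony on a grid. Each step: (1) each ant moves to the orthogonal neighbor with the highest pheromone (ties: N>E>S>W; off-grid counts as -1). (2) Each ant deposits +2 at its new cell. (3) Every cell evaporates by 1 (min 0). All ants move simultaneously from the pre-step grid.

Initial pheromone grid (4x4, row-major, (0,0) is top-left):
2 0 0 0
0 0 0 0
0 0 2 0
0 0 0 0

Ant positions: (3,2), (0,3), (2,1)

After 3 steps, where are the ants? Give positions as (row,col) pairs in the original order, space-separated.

Step 1: ant0:(3,2)->N->(2,2) | ant1:(0,3)->S->(1,3) | ant2:(2,1)->E->(2,2)
  grid max=5 at (2,2)
Step 2: ant0:(2,2)->N->(1,2) | ant1:(1,3)->N->(0,3) | ant2:(2,2)->N->(1,2)
  grid max=4 at (2,2)
Step 3: ant0:(1,2)->S->(2,2) | ant1:(0,3)->S->(1,3) | ant2:(1,2)->S->(2,2)
  grid max=7 at (2,2)

(2,2) (1,3) (2,2)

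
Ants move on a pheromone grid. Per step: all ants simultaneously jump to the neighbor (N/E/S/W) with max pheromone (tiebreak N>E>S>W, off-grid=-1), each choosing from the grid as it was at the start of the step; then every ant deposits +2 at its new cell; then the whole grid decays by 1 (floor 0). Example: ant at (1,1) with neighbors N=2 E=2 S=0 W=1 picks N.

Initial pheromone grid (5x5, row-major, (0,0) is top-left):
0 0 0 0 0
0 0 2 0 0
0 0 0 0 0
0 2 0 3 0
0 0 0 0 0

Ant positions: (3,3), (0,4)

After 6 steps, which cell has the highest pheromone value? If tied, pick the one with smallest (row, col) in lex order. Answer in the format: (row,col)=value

Step 1: ant0:(3,3)->N->(2,3) | ant1:(0,4)->S->(1,4)
  grid max=2 at (3,3)
Step 2: ant0:(2,3)->S->(3,3) | ant1:(1,4)->N->(0,4)
  grid max=3 at (3,3)
Step 3: ant0:(3,3)->N->(2,3) | ant1:(0,4)->S->(1,4)
  grid max=2 at (3,3)
Step 4: ant0:(2,3)->S->(3,3) | ant1:(1,4)->N->(0,4)
  grid max=3 at (3,3)
Step 5: ant0:(3,3)->N->(2,3) | ant1:(0,4)->S->(1,4)
  grid max=2 at (3,3)
Step 6: ant0:(2,3)->S->(3,3) | ant1:(1,4)->N->(0,4)
  grid max=3 at (3,3)
Final grid:
  0 0 0 0 1
  0 0 0 0 0
  0 0 0 0 0
  0 0 0 3 0
  0 0 0 0 0
Max pheromone 3 at (3,3)

Answer: (3,3)=3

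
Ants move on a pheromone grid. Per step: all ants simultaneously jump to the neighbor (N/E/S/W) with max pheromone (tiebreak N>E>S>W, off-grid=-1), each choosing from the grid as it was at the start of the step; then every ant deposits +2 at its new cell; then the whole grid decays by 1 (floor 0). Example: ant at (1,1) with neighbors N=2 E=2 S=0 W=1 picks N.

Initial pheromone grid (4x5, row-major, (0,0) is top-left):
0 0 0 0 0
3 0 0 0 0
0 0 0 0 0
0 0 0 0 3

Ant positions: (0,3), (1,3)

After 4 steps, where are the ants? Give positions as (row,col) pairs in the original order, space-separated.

Step 1: ant0:(0,3)->E->(0,4) | ant1:(1,3)->N->(0,3)
  grid max=2 at (1,0)
Step 2: ant0:(0,4)->W->(0,3) | ant1:(0,3)->E->(0,4)
  grid max=2 at (0,3)
Step 3: ant0:(0,3)->E->(0,4) | ant1:(0,4)->W->(0,3)
  grid max=3 at (0,3)
Step 4: ant0:(0,4)->W->(0,3) | ant1:(0,3)->E->(0,4)
  grid max=4 at (0,3)

(0,3) (0,4)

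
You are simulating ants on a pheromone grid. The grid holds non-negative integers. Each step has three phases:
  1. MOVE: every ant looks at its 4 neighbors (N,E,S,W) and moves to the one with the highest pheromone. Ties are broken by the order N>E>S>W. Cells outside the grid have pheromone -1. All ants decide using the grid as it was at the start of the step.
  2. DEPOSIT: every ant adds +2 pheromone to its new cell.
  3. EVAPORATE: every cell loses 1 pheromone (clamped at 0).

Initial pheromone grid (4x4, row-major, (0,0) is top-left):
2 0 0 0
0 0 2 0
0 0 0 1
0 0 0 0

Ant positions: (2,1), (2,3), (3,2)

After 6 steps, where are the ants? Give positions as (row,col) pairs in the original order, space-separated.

Step 1: ant0:(2,1)->N->(1,1) | ant1:(2,3)->N->(1,3) | ant2:(3,2)->N->(2,2)
  grid max=1 at (0,0)
Step 2: ant0:(1,1)->E->(1,2) | ant1:(1,3)->W->(1,2) | ant2:(2,2)->N->(1,2)
  grid max=6 at (1,2)
Step 3: ant0:(1,2)->N->(0,2) | ant1:(1,2)->N->(0,2) | ant2:(1,2)->N->(0,2)
  grid max=5 at (0,2)
Step 4: ant0:(0,2)->S->(1,2) | ant1:(0,2)->S->(1,2) | ant2:(0,2)->S->(1,2)
  grid max=10 at (1,2)
Step 5: ant0:(1,2)->N->(0,2) | ant1:(1,2)->N->(0,2) | ant2:(1,2)->N->(0,2)
  grid max=9 at (0,2)
Step 6: ant0:(0,2)->S->(1,2) | ant1:(0,2)->S->(1,2) | ant2:(0,2)->S->(1,2)
  grid max=14 at (1,2)

(1,2) (1,2) (1,2)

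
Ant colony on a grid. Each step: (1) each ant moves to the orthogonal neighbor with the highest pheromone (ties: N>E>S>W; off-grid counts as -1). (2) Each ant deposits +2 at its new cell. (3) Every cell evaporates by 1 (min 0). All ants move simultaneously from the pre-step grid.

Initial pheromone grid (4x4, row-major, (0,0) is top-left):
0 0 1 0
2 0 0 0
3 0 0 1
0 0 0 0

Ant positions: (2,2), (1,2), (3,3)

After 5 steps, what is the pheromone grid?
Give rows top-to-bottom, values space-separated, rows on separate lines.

After step 1: ants at (2,3),(0,2),(2,3)
  0 0 2 0
  1 0 0 0
  2 0 0 4
  0 0 0 0
After step 2: ants at (1,3),(0,3),(1,3)
  0 0 1 1
  0 0 0 3
  1 0 0 3
  0 0 0 0
After step 3: ants at (2,3),(1,3),(2,3)
  0 0 0 0
  0 0 0 4
  0 0 0 6
  0 0 0 0
After step 4: ants at (1,3),(2,3),(1,3)
  0 0 0 0
  0 0 0 7
  0 0 0 7
  0 0 0 0
After step 5: ants at (2,3),(1,3),(2,3)
  0 0 0 0
  0 0 0 8
  0 0 0 10
  0 0 0 0

0 0 0 0
0 0 0 8
0 0 0 10
0 0 0 0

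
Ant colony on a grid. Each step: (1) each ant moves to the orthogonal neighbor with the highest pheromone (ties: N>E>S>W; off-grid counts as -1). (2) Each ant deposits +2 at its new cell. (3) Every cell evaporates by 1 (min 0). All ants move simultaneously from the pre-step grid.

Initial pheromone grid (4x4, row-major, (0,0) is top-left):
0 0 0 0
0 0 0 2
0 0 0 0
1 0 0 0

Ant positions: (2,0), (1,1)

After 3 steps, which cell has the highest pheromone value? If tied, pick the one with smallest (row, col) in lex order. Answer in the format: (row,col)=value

Answer: (3,0)=2

Derivation:
Step 1: ant0:(2,0)->S->(3,0) | ant1:(1,1)->N->(0,1)
  grid max=2 at (3,0)
Step 2: ant0:(3,0)->N->(2,0) | ant1:(0,1)->E->(0,2)
  grid max=1 at (0,2)
Step 3: ant0:(2,0)->S->(3,0) | ant1:(0,2)->E->(0,3)
  grid max=2 at (3,0)
Final grid:
  0 0 0 1
  0 0 0 0
  0 0 0 0
  2 0 0 0
Max pheromone 2 at (3,0)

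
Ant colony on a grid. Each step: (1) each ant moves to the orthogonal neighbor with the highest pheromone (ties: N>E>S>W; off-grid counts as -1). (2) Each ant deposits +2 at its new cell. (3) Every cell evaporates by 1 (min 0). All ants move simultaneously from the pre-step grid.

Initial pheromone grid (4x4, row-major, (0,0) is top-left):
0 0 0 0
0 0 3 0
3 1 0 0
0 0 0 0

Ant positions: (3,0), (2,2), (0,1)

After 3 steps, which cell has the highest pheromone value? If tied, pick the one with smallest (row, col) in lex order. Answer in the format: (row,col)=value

Answer: (1,2)=6

Derivation:
Step 1: ant0:(3,0)->N->(2,0) | ant1:(2,2)->N->(1,2) | ant2:(0,1)->E->(0,2)
  grid max=4 at (1,2)
Step 2: ant0:(2,0)->N->(1,0) | ant1:(1,2)->N->(0,2) | ant2:(0,2)->S->(1,2)
  grid max=5 at (1,2)
Step 3: ant0:(1,0)->S->(2,0) | ant1:(0,2)->S->(1,2) | ant2:(1,2)->N->(0,2)
  grid max=6 at (1,2)
Final grid:
  0 0 3 0
  0 0 6 0
  4 0 0 0
  0 0 0 0
Max pheromone 6 at (1,2)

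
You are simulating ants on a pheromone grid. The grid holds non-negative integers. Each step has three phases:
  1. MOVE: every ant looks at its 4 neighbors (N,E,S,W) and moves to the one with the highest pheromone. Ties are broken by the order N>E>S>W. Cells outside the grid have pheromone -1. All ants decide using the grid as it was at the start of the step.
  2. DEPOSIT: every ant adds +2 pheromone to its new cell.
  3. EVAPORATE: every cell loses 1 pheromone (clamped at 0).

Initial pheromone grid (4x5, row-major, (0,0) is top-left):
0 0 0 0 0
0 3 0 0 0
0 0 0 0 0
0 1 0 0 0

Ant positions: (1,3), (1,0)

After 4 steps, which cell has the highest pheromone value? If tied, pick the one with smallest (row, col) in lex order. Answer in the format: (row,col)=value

Step 1: ant0:(1,3)->N->(0,3) | ant1:(1,0)->E->(1,1)
  grid max=4 at (1,1)
Step 2: ant0:(0,3)->E->(0,4) | ant1:(1,1)->N->(0,1)
  grid max=3 at (1,1)
Step 3: ant0:(0,4)->S->(1,4) | ant1:(0,1)->S->(1,1)
  grid max=4 at (1,1)
Step 4: ant0:(1,4)->N->(0,4) | ant1:(1,1)->N->(0,1)
  grid max=3 at (1,1)
Final grid:
  0 1 0 0 1
  0 3 0 0 0
  0 0 0 0 0
  0 0 0 0 0
Max pheromone 3 at (1,1)

Answer: (1,1)=3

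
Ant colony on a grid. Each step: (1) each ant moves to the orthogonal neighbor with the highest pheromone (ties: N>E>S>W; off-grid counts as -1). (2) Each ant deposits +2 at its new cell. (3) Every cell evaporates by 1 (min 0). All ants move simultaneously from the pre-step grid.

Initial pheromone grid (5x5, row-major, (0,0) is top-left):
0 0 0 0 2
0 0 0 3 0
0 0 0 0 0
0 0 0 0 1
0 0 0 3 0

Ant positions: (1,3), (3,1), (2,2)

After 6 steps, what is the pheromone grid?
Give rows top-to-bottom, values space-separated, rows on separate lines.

After step 1: ants at (0,3),(2,1),(1,2)
  0 0 0 1 1
  0 0 1 2 0
  0 1 0 0 0
  0 0 0 0 0
  0 0 0 2 0
After step 2: ants at (1,3),(1,1),(1,3)
  0 0 0 0 0
  0 1 0 5 0
  0 0 0 0 0
  0 0 0 0 0
  0 0 0 1 0
After step 3: ants at (0,3),(0,1),(0,3)
  0 1 0 3 0
  0 0 0 4 0
  0 0 0 0 0
  0 0 0 0 0
  0 0 0 0 0
After step 4: ants at (1,3),(0,2),(1,3)
  0 0 1 2 0
  0 0 0 7 0
  0 0 0 0 0
  0 0 0 0 0
  0 0 0 0 0
After step 5: ants at (0,3),(0,3),(0,3)
  0 0 0 7 0
  0 0 0 6 0
  0 0 0 0 0
  0 0 0 0 0
  0 0 0 0 0
After step 6: ants at (1,3),(1,3),(1,3)
  0 0 0 6 0
  0 0 0 11 0
  0 0 0 0 0
  0 0 0 0 0
  0 0 0 0 0

0 0 0 6 0
0 0 0 11 0
0 0 0 0 0
0 0 0 0 0
0 0 0 0 0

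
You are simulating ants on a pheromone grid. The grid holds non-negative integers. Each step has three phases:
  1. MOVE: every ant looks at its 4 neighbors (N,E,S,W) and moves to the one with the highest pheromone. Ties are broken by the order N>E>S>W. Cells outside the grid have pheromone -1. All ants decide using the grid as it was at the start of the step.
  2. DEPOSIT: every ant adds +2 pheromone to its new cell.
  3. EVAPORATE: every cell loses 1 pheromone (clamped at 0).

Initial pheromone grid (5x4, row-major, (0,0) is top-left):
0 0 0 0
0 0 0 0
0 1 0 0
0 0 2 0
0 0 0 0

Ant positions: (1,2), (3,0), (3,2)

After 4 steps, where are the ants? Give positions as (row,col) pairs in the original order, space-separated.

Step 1: ant0:(1,2)->N->(0,2) | ant1:(3,0)->N->(2,0) | ant2:(3,2)->N->(2,2)
  grid max=1 at (0,2)
Step 2: ant0:(0,2)->E->(0,3) | ant1:(2,0)->N->(1,0) | ant2:(2,2)->S->(3,2)
  grid max=2 at (3,2)
Step 3: ant0:(0,3)->S->(1,3) | ant1:(1,0)->N->(0,0) | ant2:(3,2)->N->(2,2)
  grid max=1 at (0,0)
Step 4: ant0:(1,3)->N->(0,3) | ant1:(0,0)->E->(0,1) | ant2:(2,2)->S->(3,2)
  grid max=2 at (3,2)

(0,3) (0,1) (3,2)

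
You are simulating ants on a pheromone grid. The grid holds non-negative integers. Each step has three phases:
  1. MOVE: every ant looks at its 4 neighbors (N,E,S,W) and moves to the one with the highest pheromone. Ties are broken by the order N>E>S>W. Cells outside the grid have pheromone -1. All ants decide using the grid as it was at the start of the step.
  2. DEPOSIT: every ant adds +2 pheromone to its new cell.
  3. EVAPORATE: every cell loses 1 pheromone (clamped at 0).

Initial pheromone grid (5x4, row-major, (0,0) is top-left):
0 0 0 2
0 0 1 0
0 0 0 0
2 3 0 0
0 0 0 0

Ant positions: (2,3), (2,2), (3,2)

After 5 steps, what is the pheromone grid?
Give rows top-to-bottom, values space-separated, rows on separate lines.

After step 1: ants at (1,3),(1,2),(3,1)
  0 0 0 1
  0 0 2 1
  0 0 0 0
  1 4 0 0
  0 0 0 0
After step 2: ants at (1,2),(1,3),(3,0)
  0 0 0 0
  0 0 3 2
  0 0 0 0
  2 3 0 0
  0 0 0 0
After step 3: ants at (1,3),(1,2),(3,1)
  0 0 0 0
  0 0 4 3
  0 0 0 0
  1 4 0 0
  0 0 0 0
After step 4: ants at (1,2),(1,3),(3,0)
  0 0 0 0
  0 0 5 4
  0 0 0 0
  2 3 0 0
  0 0 0 0
After step 5: ants at (1,3),(1,2),(3,1)
  0 0 0 0
  0 0 6 5
  0 0 0 0
  1 4 0 0
  0 0 0 0

0 0 0 0
0 0 6 5
0 0 0 0
1 4 0 0
0 0 0 0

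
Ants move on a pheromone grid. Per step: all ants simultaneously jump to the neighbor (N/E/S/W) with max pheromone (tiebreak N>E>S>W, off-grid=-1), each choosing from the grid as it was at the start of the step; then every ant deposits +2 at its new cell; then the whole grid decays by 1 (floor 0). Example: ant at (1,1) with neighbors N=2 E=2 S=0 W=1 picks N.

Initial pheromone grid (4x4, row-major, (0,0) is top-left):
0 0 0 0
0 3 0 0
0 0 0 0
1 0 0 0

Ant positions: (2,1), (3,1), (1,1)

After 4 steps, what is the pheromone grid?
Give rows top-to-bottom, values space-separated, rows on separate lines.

After step 1: ants at (1,1),(3,0),(0,1)
  0 1 0 0
  0 4 0 0
  0 0 0 0
  2 0 0 0
After step 2: ants at (0,1),(2,0),(1,1)
  0 2 0 0
  0 5 0 0
  1 0 0 0
  1 0 0 0
After step 3: ants at (1,1),(3,0),(0,1)
  0 3 0 0
  0 6 0 0
  0 0 0 0
  2 0 0 0
After step 4: ants at (0,1),(2,0),(1,1)
  0 4 0 0
  0 7 0 0
  1 0 0 0
  1 0 0 0

0 4 0 0
0 7 0 0
1 0 0 0
1 0 0 0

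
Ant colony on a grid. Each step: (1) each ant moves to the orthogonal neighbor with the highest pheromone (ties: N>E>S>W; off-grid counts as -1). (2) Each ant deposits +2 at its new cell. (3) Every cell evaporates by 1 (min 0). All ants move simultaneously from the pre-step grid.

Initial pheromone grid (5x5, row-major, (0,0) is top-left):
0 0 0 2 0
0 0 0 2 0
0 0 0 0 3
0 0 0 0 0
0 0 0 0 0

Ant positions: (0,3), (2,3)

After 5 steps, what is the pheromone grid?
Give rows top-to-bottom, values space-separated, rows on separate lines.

After step 1: ants at (1,3),(2,4)
  0 0 0 1 0
  0 0 0 3 0
  0 0 0 0 4
  0 0 0 0 0
  0 0 0 0 0
After step 2: ants at (0,3),(1,4)
  0 0 0 2 0
  0 0 0 2 1
  0 0 0 0 3
  0 0 0 0 0
  0 0 0 0 0
After step 3: ants at (1,3),(2,4)
  0 0 0 1 0
  0 0 0 3 0
  0 0 0 0 4
  0 0 0 0 0
  0 0 0 0 0
After step 4: ants at (0,3),(1,4)
  0 0 0 2 0
  0 0 0 2 1
  0 0 0 0 3
  0 0 0 0 0
  0 0 0 0 0
After step 5: ants at (1,3),(2,4)
  0 0 0 1 0
  0 0 0 3 0
  0 0 0 0 4
  0 0 0 0 0
  0 0 0 0 0

0 0 0 1 0
0 0 0 3 0
0 0 0 0 4
0 0 0 0 0
0 0 0 0 0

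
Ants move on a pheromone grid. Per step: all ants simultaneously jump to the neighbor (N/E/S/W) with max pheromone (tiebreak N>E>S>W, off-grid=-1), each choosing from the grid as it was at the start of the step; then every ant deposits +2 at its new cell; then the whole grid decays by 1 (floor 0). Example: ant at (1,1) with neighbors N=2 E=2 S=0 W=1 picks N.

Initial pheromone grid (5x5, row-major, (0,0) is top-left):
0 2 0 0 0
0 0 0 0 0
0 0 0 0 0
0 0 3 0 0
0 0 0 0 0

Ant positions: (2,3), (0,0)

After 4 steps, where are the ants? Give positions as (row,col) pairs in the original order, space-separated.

Step 1: ant0:(2,3)->N->(1,3) | ant1:(0,0)->E->(0,1)
  grid max=3 at (0,1)
Step 2: ant0:(1,3)->N->(0,3) | ant1:(0,1)->E->(0,2)
  grid max=2 at (0,1)
Step 3: ant0:(0,3)->W->(0,2) | ant1:(0,2)->W->(0,1)
  grid max=3 at (0,1)
Step 4: ant0:(0,2)->W->(0,1) | ant1:(0,1)->E->(0,2)
  grid max=4 at (0,1)

(0,1) (0,2)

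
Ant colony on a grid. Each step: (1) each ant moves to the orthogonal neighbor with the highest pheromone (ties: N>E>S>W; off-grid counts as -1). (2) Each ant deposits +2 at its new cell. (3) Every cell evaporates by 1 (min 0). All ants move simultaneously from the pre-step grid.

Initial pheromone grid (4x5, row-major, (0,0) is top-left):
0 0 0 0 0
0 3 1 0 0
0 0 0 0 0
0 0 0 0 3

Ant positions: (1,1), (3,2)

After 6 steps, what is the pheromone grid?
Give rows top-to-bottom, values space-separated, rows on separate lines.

After step 1: ants at (1,2),(2,2)
  0 0 0 0 0
  0 2 2 0 0
  0 0 1 0 0
  0 0 0 0 2
After step 2: ants at (1,1),(1,2)
  0 0 0 0 0
  0 3 3 0 0
  0 0 0 0 0
  0 0 0 0 1
After step 3: ants at (1,2),(1,1)
  0 0 0 0 0
  0 4 4 0 0
  0 0 0 0 0
  0 0 0 0 0
After step 4: ants at (1,1),(1,2)
  0 0 0 0 0
  0 5 5 0 0
  0 0 0 0 0
  0 0 0 0 0
After step 5: ants at (1,2),(1,1)
  0 0 0 0 0
  0 6 6 0 0
  0 0 0 0 0
  0 0 0 0 0
After step 6: ants at (1,1),(1,2)
  0 0 0 0 0
  0 7 7 0 0
  0 0 0 0 0
  0 0 0 0 0

0 0 0 0 0
0 7 7 0 0
0 0 0 0 0
0 0 0 0 0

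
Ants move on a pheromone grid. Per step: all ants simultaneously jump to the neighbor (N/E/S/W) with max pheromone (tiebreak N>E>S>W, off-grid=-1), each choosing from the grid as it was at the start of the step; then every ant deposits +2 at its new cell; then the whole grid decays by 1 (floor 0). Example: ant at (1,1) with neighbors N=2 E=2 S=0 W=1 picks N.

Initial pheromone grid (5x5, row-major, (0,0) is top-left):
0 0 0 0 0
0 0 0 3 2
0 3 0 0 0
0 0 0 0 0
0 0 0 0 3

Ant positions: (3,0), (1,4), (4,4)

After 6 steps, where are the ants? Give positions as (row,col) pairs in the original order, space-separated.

Step 1: ant0:(3,0)->N->(2,0) | ant1:(1,4)->W->(1,3) | ant2:(4,4)->N->(3,4)
  grid max=4 at (1,3)
Step 2: ant0:(2,0)->E->(2,1) | ant1:(1,3)->E->(1,4) | ant2:(3,4)->S->(4,4)
  grid max=3 at (1,3)
Step 3: ant0:(2,1)->N->(1,1) | ant1:(1,4)->W->(1,3) | ant2:(4,4)->N->(3,4)
  grid max=4 at (1,3)
Step 4: ant0:(1,1)->S->(2,1) | ant1:(1,3)->E->(1,4) | ant2:(3,4)->S->(4,4)
  grid max=3 at (1,3)
Step 5: ant0:(2,1)->N->(1,1) | ant1:(1,4)->W->(1,3) | ant2:(4,4)->N->(3,4)
  grid max=4 at (1,3)
Step 6: ant0:(1,1)->S->(2,1) | ant1:(1,3)->E->(1,4) | ant2:(3,4)->S->(4,4)
  grid max=3 at (1,3)

(2,1) (1,4) (4,4)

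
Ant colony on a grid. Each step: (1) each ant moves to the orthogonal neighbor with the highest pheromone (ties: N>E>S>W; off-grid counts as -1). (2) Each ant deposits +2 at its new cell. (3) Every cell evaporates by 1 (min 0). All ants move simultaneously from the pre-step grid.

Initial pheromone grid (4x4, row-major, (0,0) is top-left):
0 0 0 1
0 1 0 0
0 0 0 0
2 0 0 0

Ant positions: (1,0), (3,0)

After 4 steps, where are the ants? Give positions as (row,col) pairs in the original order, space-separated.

Step 1: ant0:(1,0)->E->(1,1) | ant1:(3,0)->N->(2,0)
  grid max=2 at (1,1)
Step 2: ant0:(1,1)->N->(0,1) | ant1:(2,0)->S->(3,0)
  grid max=2 at (3,0)
Step 3: ant0:(0,1)->S->(1,1) | ant1:(3,0)->N->(2,0)
  grid max=2 at (1,1)
Step 4: ant0:(1,1)->N->(0,1) | ant1:(2,0)->S->(3,0)
  grid max=2 at (3,0)

(0,1) (3,0)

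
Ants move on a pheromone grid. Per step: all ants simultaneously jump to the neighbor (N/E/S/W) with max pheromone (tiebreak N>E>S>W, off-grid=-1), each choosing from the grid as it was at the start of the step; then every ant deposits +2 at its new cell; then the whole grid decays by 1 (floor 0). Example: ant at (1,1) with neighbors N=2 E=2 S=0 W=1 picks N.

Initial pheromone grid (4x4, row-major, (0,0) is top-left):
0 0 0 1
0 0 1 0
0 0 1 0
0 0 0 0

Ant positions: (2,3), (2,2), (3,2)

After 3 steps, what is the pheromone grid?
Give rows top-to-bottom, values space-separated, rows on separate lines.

After step 1: ants at (2,2),(1,2),(2,2)
  0 0 0 0
  0 0 2 0
  0 0 4 0
  0 0 0 0
After step 2: ants at (1,2),(2,2),(1,2)
  0 0 0 0
  0 0 5 0
  0 0 5 0
  0 0 0 0
After step 3: ants at (2,2),(1,2),(2,2)
  0 0 0 0
  0 0 6 0
  0 0 8 0
  0 0 0 0

0 0 0 0
0 0 6 0
0 0 8 0
0 0 0 0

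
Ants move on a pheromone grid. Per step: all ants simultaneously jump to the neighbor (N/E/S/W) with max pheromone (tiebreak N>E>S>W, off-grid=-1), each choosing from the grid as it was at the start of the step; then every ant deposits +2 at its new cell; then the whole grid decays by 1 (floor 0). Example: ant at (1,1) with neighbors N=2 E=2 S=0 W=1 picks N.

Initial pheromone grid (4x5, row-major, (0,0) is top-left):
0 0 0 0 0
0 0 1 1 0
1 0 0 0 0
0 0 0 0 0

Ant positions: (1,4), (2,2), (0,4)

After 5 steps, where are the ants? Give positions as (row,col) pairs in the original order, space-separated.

Step 1: ant0:(1,4)->W->(1,3) | ant1:(2,2)->N->(1,2) | ant2:(0,4)->S->(1,4)
  grid max=2 at (1,2)
Step 2: ant0:(1,3)->W->(1,2) | ant1:(1,2)->E->(1,3) | ant2:(1,4)->W->(1,3)
  grid max=5 at (1,3)
Step 3: ant0:(1,2)->E->(1,3) | ant1:(1,3)->W->(1,2) | ant2:(1,3)->W->(1,2)
  grid max=6 at (1,2)
Step 4: ant0:(1,3)->W->(1,2) | ant1:(1,2)->E->(1,3) | ant2:(1,2)->E->(1,3)
  grid max=9 at (1,3)
Step 5: ant0:(1,2)->E->(1,3) | ant1:(1,3)->W->(1,2) | ant2:(1,3)->W->(1,2)
  grid max=10 at (1,2)

(1,3) (1,2) (1,2)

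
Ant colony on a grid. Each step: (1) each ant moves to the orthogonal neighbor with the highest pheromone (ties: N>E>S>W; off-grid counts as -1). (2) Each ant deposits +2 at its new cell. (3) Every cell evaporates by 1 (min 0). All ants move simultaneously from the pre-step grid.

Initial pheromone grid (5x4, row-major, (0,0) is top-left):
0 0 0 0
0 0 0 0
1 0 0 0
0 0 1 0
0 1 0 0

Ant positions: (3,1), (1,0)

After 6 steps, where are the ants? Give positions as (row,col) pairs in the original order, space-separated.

Step 1: ant0:(3,1)->E->(3,2) | ant1:(1,0)->S->(2,0)
  grid max=2 at (2,0)
Step 2: ant0:(3,2)->N->(2,2) | ant1:(2,0)->N->(1,0)
  grid max=1 at (1,0)
Step 3: ant0:(2,2)->S->(3,2) | ant1:(1,0)->S->(2,0)
  grid max=2 at (2,0)
Step 4: ant0:(3,2)->N->(2,2) | ant1:(2,0)->N->(1,0)
  grid max=1 at (1,0)
Step 5: ant0:(2,2)->S->(3,2) | ant1:(1,0)->S->(2,0)
  grid max=2 at (2,0)
Step 6: ant0:(3,2)->N->(2,2) | ant1:(2,0)->N->(1,0)
  grid max=1 at (1,0)

(2,2) (1,0)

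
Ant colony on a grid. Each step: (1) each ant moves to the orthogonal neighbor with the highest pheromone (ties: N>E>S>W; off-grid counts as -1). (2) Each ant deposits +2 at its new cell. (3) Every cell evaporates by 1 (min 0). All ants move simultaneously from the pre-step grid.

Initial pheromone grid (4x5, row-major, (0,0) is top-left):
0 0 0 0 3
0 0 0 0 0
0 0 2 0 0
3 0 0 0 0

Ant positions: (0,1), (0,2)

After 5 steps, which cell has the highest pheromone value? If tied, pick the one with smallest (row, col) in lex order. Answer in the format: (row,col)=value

Step 1: ant0:(0,1)->E->(0,2) | ant1:(0,2)->E->(0,3)
  grid max=2 at (0,4)
Step 2: ant0:(0,2)->E->(0,3) | ant1:(0,3)->E->(0,4)
  grid max=3 at (0,4)
Step 3: ant0:(0,3)->E->(0,4) | ant1:(0,4)->W->(0,3)
  grid max=4 at (0,4)
Step 4: ant0:(0,4)->W->(0,3) | ant1:(0,3)->E->(0,4)
  grid max=5 at (0,4)
Step 5: ant0:(0,3)->E->(0,4) | ant1:(0,4)->W->(0,3)
  grid max=6 at (0,4)
Final grid:
  0 0 0 5 6
  0 0 0 0 0
  0 0 0 0 0
  0 0 0 0 0
Max pheromone 6 at (0,4)

Answer: (0,4)=6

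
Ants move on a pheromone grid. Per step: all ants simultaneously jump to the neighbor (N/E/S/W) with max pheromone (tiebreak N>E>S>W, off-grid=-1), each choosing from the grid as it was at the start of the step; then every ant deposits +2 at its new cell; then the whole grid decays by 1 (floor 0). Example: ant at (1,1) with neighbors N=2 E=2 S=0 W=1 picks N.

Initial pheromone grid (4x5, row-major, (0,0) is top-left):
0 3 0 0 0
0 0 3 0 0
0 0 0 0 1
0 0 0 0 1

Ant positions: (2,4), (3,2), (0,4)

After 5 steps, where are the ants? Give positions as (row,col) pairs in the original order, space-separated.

Step 1: ant0:(2,4)->S->(3,4) | ant1:(3,2)->N->(2,2) | ant2:(0,4)->S->(1,4)
  grid max=2 at (0,1)
Step 2: ant0:(3,4)->N->(2,4) | ant1:(2,2)->N->(1,2) | ant2:(1,4)->N->(0,4)
  grid max=3 at (1,2)
Step 3: ant0:(2,4)->S->(3,4) | ant1:(1,2)->N->(0,2) | ant2:(0,4)->S->(1,4)
  grid max=2 at (1,2)
Step 4: ant0:(3,4)->N->(2,4) | ant1:(0,2)->S->(1,2) | ant2:(1,4)->N->(0,4)
  grid max=3 at (1,2)
Step 5: ant0:(2,4)->S->(3,4) | ant1:(1,2)->N->(0,2) | ant2:(0,4)->S->(1,4)
  grid max=2 at (1,2)

(3,4) (0,2) (1,4)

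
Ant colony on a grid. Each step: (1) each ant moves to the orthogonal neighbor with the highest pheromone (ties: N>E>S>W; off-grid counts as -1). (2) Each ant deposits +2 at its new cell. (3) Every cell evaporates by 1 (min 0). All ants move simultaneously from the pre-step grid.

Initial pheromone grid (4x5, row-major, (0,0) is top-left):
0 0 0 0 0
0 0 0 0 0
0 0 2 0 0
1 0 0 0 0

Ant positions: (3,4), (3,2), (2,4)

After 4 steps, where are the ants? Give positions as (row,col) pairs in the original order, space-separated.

Step 1: ant0:(3,4)->N->(2,4) | ant1:(3,2)->N->(2,2) | ant2:(2,4)->N->(1,4)
  grid max=3 at (2,2)
Step 2: ant0:(2,4)->N->(1,4) | ant1:(2,2)->N->(1,2) | ant2:(1,4)->S->(2,4)
  grid max=2 at (1,4)
Step 3: ant0:(1,4)->S->(2,4) | ant1:(1,2)->S->(2,2) | ant2:(2,4)->N->(1,4)
  grid max=3 at (1,4)
Step 4: ant0:(2,4)->N->(1,4) | ant1:(2,2)->N->(1,2) | ant2:(1,4)->S->(2,4)
  grid max=4 at (1,4)

(1,4) (1,2) (2,4)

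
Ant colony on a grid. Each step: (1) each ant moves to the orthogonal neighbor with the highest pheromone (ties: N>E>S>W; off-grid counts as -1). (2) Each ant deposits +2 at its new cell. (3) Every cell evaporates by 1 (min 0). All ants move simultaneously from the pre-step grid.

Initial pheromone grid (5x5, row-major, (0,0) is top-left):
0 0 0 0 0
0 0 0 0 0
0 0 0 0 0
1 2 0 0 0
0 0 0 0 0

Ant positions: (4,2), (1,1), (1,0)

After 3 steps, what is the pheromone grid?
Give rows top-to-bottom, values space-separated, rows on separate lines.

After step 1: ants at (3,2),(0,1),(0,0)
  1 1 0 0 0
  0 0 0 0 0
  0 0 0 0 0
  0 1 1 0 0
  0 0 0 0 0
After step 2: ants at (3,1),(0,0),(0,1)
  2 2 0 0 0
  0 0 0 0 0
  0 0 0 0 0
  0 2 0 0 0
  0 0 0 0 0
After step 3: ants at (2,1),(0,1),(0,0)
  3 3 0 0 0
  0 0 0 0 0
  0 1 0 0 0
  0 1 0 0 0
  0 0 0 0 0

3 3 0 0 0
0 0 0 0 0
0 1 0 0 0
0 1 0 0 0
0 0 0 0 0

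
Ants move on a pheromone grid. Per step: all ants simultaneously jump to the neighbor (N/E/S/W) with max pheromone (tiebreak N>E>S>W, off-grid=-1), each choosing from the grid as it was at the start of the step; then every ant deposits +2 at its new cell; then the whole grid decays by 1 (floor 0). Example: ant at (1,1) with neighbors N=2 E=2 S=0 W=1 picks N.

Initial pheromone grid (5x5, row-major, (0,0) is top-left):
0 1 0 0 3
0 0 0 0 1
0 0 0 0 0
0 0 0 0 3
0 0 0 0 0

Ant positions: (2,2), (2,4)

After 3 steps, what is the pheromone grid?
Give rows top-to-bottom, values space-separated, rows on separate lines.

After step 1: ants at (1,2),(3,4)
  0 0 0 0 2
  0 0 1 0 0
  0 0 0 0 0
  0 0 0 0 4
  0 0 0 0 0
After step 2: ants at (0,2),(2,4)
  0 0 1 0 1
  0 0 0 0 0
  0 0 0 0 1
  0 0 0 0 3
  0 0 0 0 0
After step 3: ants at (0,3),(3,4)
  0 0 0 1 0
  0 0 0 0 0
  0 0 0 0 0
  0 0 0 0 4
  0 0 0 0 0

0 0 0 1 0
0 0 0 0 0
0 0 0 0 0
0 0 0 0 4
0 0 0 0 0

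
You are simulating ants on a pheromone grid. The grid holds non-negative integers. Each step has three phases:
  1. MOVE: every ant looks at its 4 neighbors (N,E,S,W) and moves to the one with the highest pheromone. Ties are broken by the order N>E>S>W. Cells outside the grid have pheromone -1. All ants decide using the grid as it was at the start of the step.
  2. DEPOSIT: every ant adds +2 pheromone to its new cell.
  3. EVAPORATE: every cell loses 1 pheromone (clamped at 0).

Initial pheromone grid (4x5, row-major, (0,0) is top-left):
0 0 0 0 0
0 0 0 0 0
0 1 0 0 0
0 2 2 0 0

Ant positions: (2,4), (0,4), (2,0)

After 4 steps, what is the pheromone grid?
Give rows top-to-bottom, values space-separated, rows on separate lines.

After step 1: ants at (1,4),(1,4),(2,1)
  0 0 0 0 0
  0 0 0 0 3
  0 2 0 0 0
  0 1 1 0 0
After step 2: ants at (0,4),(0,4),(3,1)
  0 0 0 0 3
  0 0 0 0 2
  0 1 0 0 0
  0 2 0 0 0
After step 3: ants at (1,4),(1,4),(2,1)
  0 0 0 0 2
  0 0 0 0 5
  0 2 0 0 0
  0 1 0 0 0
After step 4: ants at (0,4),(0,4),(3,1)
  0 0 0 0 5
  0 0 0 0 4
  0 1 0 0 0
  0 2 0 0 0

0 0 0 0 5
0 0 0 0 4
0 1 0 0 0
0 2 0 0 0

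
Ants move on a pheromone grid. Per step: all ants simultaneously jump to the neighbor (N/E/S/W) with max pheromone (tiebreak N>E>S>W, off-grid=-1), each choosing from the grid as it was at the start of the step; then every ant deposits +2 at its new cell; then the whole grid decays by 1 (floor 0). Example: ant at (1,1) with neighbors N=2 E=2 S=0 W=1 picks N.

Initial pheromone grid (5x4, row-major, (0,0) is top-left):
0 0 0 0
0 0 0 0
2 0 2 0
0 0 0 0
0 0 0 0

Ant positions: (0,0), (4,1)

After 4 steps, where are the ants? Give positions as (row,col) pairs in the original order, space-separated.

Step 1: ant0:(0,0)->E->(0,1) | ant1:(4,1)->N->(3,1)
  grid max=1 at (0,1)
Step 2: ant0:(0,1)->E->(0,2) | ant1:(3,1)->N->(2,1)
  grid max=1 at (0,2)
Step 3: ant0:(0,2)->E->(0,3) | ant1:(2,1)->N->(1,1)
  grid max=1 at (0,3)
Step 4: ant0:(0,3)->S->(1,3) | ant1:(1,1)->N->(0,1)
  grid max=1 at (0,1)

(1,3) (0,1)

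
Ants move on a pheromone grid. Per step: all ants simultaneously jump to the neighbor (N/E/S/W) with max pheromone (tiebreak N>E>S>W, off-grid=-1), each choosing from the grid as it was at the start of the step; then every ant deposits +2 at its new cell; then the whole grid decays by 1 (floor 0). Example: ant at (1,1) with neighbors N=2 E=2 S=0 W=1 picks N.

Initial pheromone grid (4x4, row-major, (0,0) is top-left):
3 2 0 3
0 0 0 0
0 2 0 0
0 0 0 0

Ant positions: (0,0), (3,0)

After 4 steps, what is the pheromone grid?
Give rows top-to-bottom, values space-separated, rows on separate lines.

After step 1: ants at (0,1),(2,0)
  2 3 0 2
  0 0 0 0
  1 1 0 0
  0 0 0 0
After step 2: ants at (0,0),(2,1)
  3 2 0 1
  0 0 0 0
  0 2 0 0
  0 0 0 0
After step 3: ants at (0,1),(1,1)
  2 3 0 0
  0 1 0 0
  0 1 0 0
  0 0 0 0
After step 4: ants at (0,0),(0,1)
  3 4 0 0
  0 0 0 0
  0 0 0 0
  0 0 0 0

3 4 0 0
0 0 0 0
0 0 0 0
0 0 0 0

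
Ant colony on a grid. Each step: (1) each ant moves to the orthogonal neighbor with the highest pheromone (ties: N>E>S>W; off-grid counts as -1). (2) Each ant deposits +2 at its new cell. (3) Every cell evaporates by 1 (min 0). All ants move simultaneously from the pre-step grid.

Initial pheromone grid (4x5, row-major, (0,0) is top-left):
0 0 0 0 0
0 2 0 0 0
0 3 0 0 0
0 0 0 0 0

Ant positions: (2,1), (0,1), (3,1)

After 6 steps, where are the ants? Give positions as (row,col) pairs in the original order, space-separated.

Step 1: ant0:(2,1)->N->(1,1) | ant1:(0,1)->S->(1,1) | ant2:(3,1)->N->(2,1)
  grid max=5 at (1,1)
Step 2: ant0:(1,1)->S->(2,1) | ant1:(1,1)->S->(2,1) | ant2:(2,1)->N->(1,1)
  grid max=7 at (2,1)
Step 3: ant0:(2,1)->N->(1,1) | ant1:(2,1)->N->(1,1) | ant2:(1,1)->S->(2,1)
  grid max=9 at (1,1)
Step 4: ant0:(1,1)->S->(2,1) | ant1:(1,1)->S->(2,1) | ant2:(2,1)->N->(1,1)
  grid max=11 at (2,1)
Step 5: ant0:(2,1)->N->(1,1) | ant1:(2,1)->N->(1,1) | ant2:(1,1)->S->(2,1)
  grid max=13 at (1,1)
Step 6: ant0:(1,1)->S->(2,1) | ant1:(1,1)->S->(2,1) | ant2:(2,1)->N->(1,1)
  grid max=15 at (2,1)

(2,1) (2,1) (1,1)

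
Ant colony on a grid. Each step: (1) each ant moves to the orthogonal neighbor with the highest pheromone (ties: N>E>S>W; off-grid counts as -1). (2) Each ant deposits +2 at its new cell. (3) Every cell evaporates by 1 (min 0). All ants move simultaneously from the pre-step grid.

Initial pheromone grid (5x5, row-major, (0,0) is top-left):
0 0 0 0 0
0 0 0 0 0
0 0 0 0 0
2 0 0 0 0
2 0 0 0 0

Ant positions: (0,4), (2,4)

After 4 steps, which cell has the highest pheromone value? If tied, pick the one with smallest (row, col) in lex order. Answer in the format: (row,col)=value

Step 1: ant0:(0,4)->S->(1,4) | ant1:(2,4)->N->(1,4)
  grid max=3 at (1,4)
Step 2: ant0:(1,4)->N->(0,4) | ant1:(1,4)->N->(0,4)
  grid max=3 at (0,4)
Step 3: ant0:(0,4)->S->(1,4) | ant1:(0,4)->S->(1,4)
  grid max=5 at (1,4)
Step 4: ant0:(1,4)->N->(0,4) | ant1:(1,4)->N->(0,4)
  grid max=5 at (0,4)
Final grid:
  0 0 0 0 5
  0 0 0 0 4
  0 0 0 0 0
  0 0 0 0 0
  0 0 0 0 0
Max pheromone 5 at (0,4)

Answer: (0,4)=5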